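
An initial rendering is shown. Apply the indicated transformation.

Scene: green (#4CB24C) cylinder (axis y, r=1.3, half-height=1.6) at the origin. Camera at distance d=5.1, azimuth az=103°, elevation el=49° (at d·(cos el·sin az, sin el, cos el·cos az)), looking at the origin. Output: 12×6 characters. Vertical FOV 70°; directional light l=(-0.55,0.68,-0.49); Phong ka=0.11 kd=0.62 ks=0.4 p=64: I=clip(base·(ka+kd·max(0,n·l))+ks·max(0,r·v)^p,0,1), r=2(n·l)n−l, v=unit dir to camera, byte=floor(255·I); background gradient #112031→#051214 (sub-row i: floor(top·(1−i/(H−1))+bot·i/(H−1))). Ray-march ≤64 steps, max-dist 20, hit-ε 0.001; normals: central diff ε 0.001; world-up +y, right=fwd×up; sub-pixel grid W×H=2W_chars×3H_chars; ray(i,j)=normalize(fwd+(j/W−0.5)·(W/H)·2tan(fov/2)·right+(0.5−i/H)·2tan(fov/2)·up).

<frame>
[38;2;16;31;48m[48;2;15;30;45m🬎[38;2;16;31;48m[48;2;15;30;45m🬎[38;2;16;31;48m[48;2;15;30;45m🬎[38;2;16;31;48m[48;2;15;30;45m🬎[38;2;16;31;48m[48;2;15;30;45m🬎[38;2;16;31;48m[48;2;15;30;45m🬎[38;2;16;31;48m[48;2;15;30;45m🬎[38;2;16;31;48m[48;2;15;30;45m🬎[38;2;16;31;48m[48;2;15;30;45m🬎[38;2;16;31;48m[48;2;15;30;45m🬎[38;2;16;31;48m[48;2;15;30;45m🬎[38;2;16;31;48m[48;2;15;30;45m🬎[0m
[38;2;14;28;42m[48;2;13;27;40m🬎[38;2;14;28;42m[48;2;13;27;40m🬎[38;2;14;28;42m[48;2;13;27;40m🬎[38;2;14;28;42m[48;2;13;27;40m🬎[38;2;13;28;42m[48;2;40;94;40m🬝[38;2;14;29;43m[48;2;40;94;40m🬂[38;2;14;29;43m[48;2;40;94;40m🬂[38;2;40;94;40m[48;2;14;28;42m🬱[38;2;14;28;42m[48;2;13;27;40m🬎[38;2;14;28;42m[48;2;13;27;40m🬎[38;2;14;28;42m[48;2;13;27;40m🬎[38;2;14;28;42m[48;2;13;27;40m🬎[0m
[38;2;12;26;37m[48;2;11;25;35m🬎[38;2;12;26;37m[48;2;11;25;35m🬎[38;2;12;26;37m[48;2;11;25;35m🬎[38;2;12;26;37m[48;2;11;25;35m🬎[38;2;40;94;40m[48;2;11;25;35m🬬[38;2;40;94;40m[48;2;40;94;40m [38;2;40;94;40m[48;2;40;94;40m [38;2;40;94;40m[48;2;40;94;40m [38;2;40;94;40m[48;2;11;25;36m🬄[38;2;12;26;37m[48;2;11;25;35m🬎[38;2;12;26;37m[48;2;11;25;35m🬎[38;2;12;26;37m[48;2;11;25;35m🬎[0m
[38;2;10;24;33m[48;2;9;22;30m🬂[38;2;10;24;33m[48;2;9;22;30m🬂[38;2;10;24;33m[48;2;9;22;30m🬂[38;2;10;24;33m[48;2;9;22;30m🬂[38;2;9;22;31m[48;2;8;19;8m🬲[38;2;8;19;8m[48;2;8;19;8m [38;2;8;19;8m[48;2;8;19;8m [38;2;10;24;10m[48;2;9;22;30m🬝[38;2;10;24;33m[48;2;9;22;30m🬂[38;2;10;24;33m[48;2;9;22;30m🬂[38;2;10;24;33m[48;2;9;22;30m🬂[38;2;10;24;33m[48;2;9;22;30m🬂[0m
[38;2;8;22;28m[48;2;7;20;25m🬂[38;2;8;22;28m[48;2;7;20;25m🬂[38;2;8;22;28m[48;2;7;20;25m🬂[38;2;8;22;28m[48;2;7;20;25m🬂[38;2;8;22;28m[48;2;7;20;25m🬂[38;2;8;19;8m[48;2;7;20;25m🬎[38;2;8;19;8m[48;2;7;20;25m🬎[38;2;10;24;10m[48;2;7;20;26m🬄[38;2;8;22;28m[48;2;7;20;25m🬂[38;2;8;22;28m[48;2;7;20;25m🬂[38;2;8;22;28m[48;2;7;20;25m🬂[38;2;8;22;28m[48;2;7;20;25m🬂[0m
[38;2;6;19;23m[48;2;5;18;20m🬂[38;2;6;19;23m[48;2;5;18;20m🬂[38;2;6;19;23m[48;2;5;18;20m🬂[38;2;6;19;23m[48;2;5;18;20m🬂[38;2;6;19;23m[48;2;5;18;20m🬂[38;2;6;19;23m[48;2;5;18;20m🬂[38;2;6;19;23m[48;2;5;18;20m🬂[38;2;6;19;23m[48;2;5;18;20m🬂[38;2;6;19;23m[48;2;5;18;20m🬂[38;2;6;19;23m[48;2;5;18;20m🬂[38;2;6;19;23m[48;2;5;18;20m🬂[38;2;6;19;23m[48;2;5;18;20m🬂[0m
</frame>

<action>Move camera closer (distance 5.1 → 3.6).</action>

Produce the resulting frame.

<frame>
[38;2;16;31;48m[48;2;15;30;45m🬎[38;2;16;31;48m[48;2;15;30;45m🬎[38;2;16;31;48m[48;2;15;30;45m🬎[38;2;16;31;47m[48;2;40;94;40m🬝[38;2;16;31;48m[48;2;40;94;40m🬎[38;2;16;31;48m[48;2;40;94;40m🬆[38;2;17;32;49m[48;2;40;94;40m🬂[38;2;16;31;48m[48;2;40;94;40m🬎[38;2;16;31;48m[48;2;40;94;40m🬎[38;2;16;31;48m[48;2;15;30;45m🬎[38;2;16;31;48m[48;2;15;30;45m🬎[38;2;16;31;48m[48;2;15;30;45m🬎[0m
[38;2;14;28;42m[48;2;13;27;40m🬎[38;2;14;28;42m[48;2;13;27;40m🬎[38;2;40;94;40m[48;2;13;28;42m🬦[38;2;40;94;40m[48;2;40;94;40m [38;2;40;94;40m[48;2;40;94;40m [38;2;40;94;40m[48;2;40;94;40m [38;2;40;94;40m[48;2;40;94;40m [38;2;40;94;40m[48;2;40;94;40m [38;2;40;94;40m[48;2;40;94;40m [38;2;40;94;40m[48;2;14;29;43m🬺[38;2;14;28;42m[48;2;13;27;40m🬎[38;2;14;28;42m[48;2;13;27;40m🬎[0m
[38;2;12;26;37m[48;2;11;25;35m🬎[38;2;12;26;37m[48;2;11;25;35m🬎[38;2;30;71;30m[48;2;11;25;36m🬁[38;2;40;94;40m[48;2;8;19;8m🬊[38;2;40;94;40m[48;2;8;19;8m🬬[38;2;40;94;40m[48;2;40;94;40m [38;2;40;94;40m[48;2;40;94;40m [38;2;40;94;40m[48;2;40;94;40m [38;2;40;94;40m[48;2;8;19;8m🬎[38;2;42;99;42m[48;2;12;28;24m🬂[38;2;12;26;37m[48;2;11;25;35m🬎[38;2;12;26;37m[48;2;11;25;35m🬎[0m
[38;2;10;24;33m[48;2;9;22;30m🬂[38;2;10;24;33m[48;2;9;22;30m🬂[38;2;10;24;33m[48;2;9;22;30m🬂[38;2;9;22;31m[48;2;8;19;8m🬲[38;2;8;19;8m[48;2;8;19;8m [38;2;8;19;8m[48;2;8;19;8m [38;2;8;19;8m[48;2;8;19;8m [38;2;8;19;8m[48;2;8;19;8m [38;2;12;30;12m[48;2;8;19;13m🬉[38;2;10;24;33m[48;2;9;22;30m🬂[38;2;10;24;33m[48;2;9;22;30m🬂[38;2;10;24;33m[48;2;9;22;30m🬂[0m
[38;2;8;22;28m[48;2;7;20;25m🬂[38;2;8;22;28m[48;2;7;20;25m🬂[38;2;8;22;28m[48;2;7;20;25m🬂[38;2;8;22;28m[48;2;7;20;25m🬂[38;2;8;19;8m[48;2;7;20;25m🬨[38;2;8;19;8m[48;2;8;19;8m [38;2;8;19;8m[48;2;8;19;8m [38;2;8;19;8m[48;2;15;35;15m🬝[38;2;16;37;16m[48;2;7;20;26m🬀[38;2;8;22;28m[48;2;7;20;25m🬂[38;2;8;22;28m[48;2;7;20;25m🬂[38;2;8;22;28m[48;2;7;20;25m🬂[0m
[38;2;6;19;23m[48;2;5;18;20m🬂[38;2;6;19;23m[48;2;5;18;20m🬂[38;2;6;19;23m[48;2;5;18;20m🬂[38;2;6;19;23m[48;2;5;18;20m🬂[38;2;6;19;23m[48;2;5;18;20m🬂[38;2;8;19;8m[48;2;5;18;20m🬂[38;2;8;19;8m[48;2;5;18;20m🬂[38;2;8;19;8m[48;2;5;18;21m🬀[38;2;6;19;23m[48;2;5;18;20m🬂[38;2;6;19;23m[48;2;5;18;20m🬂[38;2;6;19;23m[48;2;5;18;20m🬂[38;2;6;19;23m[48;2;5;18;20m🬂[0m
</frame>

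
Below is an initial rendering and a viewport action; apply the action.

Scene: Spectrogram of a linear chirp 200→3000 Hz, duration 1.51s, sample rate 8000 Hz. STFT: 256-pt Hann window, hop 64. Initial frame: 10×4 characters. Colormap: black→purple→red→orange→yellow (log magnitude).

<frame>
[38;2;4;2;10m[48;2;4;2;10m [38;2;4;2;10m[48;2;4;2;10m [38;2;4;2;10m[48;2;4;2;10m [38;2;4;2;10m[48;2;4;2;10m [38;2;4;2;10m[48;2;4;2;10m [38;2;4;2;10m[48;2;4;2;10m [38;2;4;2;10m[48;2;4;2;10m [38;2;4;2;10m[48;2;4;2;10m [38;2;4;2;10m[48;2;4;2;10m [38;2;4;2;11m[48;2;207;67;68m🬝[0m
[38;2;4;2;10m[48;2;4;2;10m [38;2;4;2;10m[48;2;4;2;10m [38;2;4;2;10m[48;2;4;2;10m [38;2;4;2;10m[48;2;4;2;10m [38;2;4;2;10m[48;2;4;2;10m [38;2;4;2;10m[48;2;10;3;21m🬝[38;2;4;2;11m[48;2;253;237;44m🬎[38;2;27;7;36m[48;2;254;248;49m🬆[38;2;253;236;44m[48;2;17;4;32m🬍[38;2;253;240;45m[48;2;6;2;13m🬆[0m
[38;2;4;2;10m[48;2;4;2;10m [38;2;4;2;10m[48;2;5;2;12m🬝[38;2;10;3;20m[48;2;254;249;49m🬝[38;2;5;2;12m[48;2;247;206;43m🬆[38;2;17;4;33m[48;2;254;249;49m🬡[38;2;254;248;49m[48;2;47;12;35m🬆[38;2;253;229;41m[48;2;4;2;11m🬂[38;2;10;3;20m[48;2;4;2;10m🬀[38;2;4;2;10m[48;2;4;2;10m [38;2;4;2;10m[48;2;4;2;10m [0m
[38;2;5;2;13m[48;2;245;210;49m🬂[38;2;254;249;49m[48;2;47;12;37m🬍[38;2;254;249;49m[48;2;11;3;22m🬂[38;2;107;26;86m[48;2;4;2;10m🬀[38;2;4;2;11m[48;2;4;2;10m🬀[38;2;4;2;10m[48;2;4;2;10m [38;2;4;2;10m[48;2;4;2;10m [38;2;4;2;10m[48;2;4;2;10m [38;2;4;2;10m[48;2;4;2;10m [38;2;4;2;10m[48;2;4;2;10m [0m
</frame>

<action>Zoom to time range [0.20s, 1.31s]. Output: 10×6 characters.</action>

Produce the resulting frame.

<frame>
[38;2;4;2;10m[48;2;4;2;10m [38;2;4;2;10m[48;2;4;2;10m [38;2;4;2;10m[48;2;4;2;10m [38;2;4;2;10m[48;2;4;2;10m [38;2;4;2;10m[48;2;4;2;10m [38;2;4;2;10m[48;2;4;2;10m [38;2;4;2;10m[48;2;4;2;10m [38;2;4;2;10m[48;2;4;2;10m [38;2;4;2;10m[48;2;4;2;10m [38;2;4;2;10m[48;2;4;2;10m [0m
[38;2;4;2;10m[48;2;4;2;10m [38;2;4;2;10m[48;2;4;2;10m [38;2;4;2;10m[48;2;4;2;10m [38;2;4;2;10m[48;2;4;2;10m [38;2;4;2;10m[48;2;4;2;10m [38;2;4;2;10m[48;2;4;2;10m [38;2;4;2;10m[48;2;4;2;10m [38;2;4;2;10m[48;2;4;2;10m [38;2;4;2;10m[48;2;4;2;11m🬝[38;2;4;2;11m[48;2;26;6;47m🬝[0m
[38;2;4;2;10m[48;2;4;2;10m [38;2;4;2;10m[48;2;4;2;10m [38;2;4;2;10m[48;2;4;2;10m [38;2;4;2;10m[48;2;4;2;10m [38;2;4;2;10m[48;2;4;2;10m [38;2;4;2;10m[48;2;6;2;13m🬝[38;2;6;2;14m[48;2;251;177;20m🬝[38;2;30;8;30m[48;2;254;248;49m🬎[38;2;20;5;37m[48;2;241;200;55m🬂[38;2;248;215;45m[48;2;7;2;15m🬎[0m
[38;2;4;2;10m[48;2;4;2;10m [38;2;4;2;10m[48;2;4;2;10m [38;2;4;2;10m[48;2;10;3;20m🬝[38;2;26;7;26m[48;2;254;249;49m🬝[38;2;19;5;37m[48;2;254;248;49m🬆[38;2;254;247;48m[48;2;71;18;50m🬍[38;2;252;221;38m[48;2;8;2;17m🬆[38;2;254;242;46m[48;2;8;2;17m🬀[38;2;6;2;14m[48;2;4;2;10m🬀[38;2;4;2;10m[48;2;4;2;10m [0m
[38;2;7;2;16m[48;2;254;244;47m🬎[38;2;7;2;16m[48;2;253;233;43m🬂[38;2;246;211;48m[48;2;17;4;32m🬎[38;2;254;249;49m[48;2;12;3;24m🬂[38;2;121;30;85m[48;2;5;2;11m🬀[38;2;5;2;11m[48;2;4;2;10m🬀[38;2;4;2;10m[48;2;4;2;10m [38;2;4;2;10m[48;2;4;2;10m [38;2;4;2;10m[48;2;4;2;10m [38;2;4;2;10m[48;2;4;2;10m [0m
[38;2;252;216;36m[48;2;5;2;12m🬂[38;2;17;4;31m[48;2;4;2;10m🬀[38;2;4;2;11m[48;2;4;2;10m🬀[38;2;4;2;10m[48;2;4;2;10m [38;2;4;2;10m[48;2;4;2;10m [38;2;4;2;10m[48;2;4;2;10m [38;2;4;2;10m[48;2;4;2;10m [38;2;4;2;10m[48;2;4;2;10m [38;2;4;2;10m[48;2;4;2;10m [38;2;4;2;10m[48;2;4;2;10m [0m
</frame>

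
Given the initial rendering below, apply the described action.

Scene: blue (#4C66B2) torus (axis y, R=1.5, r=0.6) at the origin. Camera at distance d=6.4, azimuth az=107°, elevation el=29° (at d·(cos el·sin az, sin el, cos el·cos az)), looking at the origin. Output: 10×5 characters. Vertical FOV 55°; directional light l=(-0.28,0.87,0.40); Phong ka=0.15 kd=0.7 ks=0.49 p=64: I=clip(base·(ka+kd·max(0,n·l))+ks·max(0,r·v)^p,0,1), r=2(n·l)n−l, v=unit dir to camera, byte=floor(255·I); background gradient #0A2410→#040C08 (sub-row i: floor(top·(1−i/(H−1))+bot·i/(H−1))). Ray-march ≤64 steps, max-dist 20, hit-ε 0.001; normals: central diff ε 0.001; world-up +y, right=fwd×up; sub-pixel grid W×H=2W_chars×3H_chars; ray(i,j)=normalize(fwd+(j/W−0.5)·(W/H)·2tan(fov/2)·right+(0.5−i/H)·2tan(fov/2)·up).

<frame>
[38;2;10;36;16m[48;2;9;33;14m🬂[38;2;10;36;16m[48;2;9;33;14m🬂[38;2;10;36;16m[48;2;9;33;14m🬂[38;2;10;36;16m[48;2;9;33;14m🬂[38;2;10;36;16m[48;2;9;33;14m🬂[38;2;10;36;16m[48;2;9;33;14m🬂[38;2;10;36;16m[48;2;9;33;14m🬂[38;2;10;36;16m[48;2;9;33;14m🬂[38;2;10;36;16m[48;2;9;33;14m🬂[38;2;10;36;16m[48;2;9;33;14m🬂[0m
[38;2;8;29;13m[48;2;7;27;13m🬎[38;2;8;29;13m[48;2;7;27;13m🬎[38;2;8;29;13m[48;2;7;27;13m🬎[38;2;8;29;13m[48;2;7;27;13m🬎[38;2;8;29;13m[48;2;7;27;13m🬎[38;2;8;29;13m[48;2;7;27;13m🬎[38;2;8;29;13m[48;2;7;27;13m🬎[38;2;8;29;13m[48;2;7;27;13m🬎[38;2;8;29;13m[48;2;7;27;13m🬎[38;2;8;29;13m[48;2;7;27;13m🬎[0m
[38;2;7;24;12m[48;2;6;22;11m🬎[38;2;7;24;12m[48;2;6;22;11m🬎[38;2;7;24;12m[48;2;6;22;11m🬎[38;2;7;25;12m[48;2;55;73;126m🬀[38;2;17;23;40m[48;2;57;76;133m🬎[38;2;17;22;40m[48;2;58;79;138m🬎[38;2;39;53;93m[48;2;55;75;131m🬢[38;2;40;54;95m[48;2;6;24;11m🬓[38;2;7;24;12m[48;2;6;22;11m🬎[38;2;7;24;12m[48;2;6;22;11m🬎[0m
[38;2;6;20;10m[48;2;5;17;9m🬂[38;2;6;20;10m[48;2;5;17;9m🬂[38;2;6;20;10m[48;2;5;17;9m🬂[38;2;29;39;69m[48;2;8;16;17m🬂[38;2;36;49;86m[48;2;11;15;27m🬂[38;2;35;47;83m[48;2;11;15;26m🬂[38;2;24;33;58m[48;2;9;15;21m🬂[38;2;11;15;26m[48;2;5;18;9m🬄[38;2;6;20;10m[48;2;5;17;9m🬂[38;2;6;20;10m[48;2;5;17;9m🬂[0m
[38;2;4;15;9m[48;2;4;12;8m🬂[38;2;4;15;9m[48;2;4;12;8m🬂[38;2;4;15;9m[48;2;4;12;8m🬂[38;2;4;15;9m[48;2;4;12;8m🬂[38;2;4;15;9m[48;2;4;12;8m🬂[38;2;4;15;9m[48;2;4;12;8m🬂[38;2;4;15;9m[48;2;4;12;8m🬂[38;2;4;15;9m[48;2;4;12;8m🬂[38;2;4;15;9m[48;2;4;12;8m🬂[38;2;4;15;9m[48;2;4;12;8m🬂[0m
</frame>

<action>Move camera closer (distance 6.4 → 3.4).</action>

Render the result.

<frame>
[38;2;10;36;16m[48;2;9;33;14m🬂[38;2;10;36;16m[48;2;9;33;14m🬂[38;2;10;36;16m[48;2;9;33;14m🬂[38;2;10;36;16m[48;2;9;33;14m🬂[38;2;10;36;16m[48;2;9;33;14m🬂[38;2;10;36;16m[48;2;9;33;14m🬂[38;2;10;36;16m[48;2;9;33;14m🬂[38;2;10;36;16m[48;2;9;33;14m🬂[38;2;10;36;16m[48;2;9;33;14m🬂[38;2;10;36;16m[48;2;9;33;14m🬂[0m
[38;2;8;29;13m[48;2;7;27;13m🬎[38;2;7;29;13m[48;2;58;78;136m🬝[38;2;8;29;13m[48;2;51;68;120m🬆[38;2;12;29;25m[48;2;42;57;100m🬡[38;2;10;24;22m[48;2;40;53;93m🬰[38;2;12;26;27m[48;2;48;62;103m🬰[38;2;21;38;47m[48;2;71;88;139m🬰[38;2;8;30;14m[48;2;55;74;129m🬂[38;2;8;29;13m[48;2;57;78;136m🬎[38;2;8;29;13m[48;2;7;27;13m🬎[0m
[38;2;7;24;12m[48;2;52;70;122m🬆[38;2;57;77;134m[48;2;55;74;130m🬌[38;2;39;53;94m[48;2;54;73;128m🬉[38;2;58;79;138m[48;2;11;17;25m🬏[38;2;11;15;26m[48;2;6;22;11m🬎[38;2;11;15;26m[48;2;6;22;11m🬎[38;2;27;36;63m[48;2;9;17;20m🬁[38;2;40;55;96m[48;2;60;81;142m🬄[38;2;61;82;143m[48;2;56;74;130m🬎[38;2;49;65;115m[48;2;7;25;12m🬺[0m
[38;2;44;59;104m[48;2;34;45;80m🬊[38;2;49;66;116m[48;2;40;54;95m🬊[38;2;58;76;129m[48;2;43;58;102m🬊[38;2;114;131;181m[48;2;50;67;117m🬋[38;2;118;135;186m[48;2;55;73;124m🬃[38;2;55;74;129m[48;2;43;57;101m🬎[38;2;54;73;128m[48;2;43;58;102m🬆[38;2;51;69;121m[48;2;40;53;94m🬆[38;2;46;61;108m[48;2;34;46;81m🬆[38;2;37;50;88m[48;2;25;34;59m🬆[0m
[38;2;21;29;50m[48;2;6;13;14m🬊[38;2;28;39;68m[48;2;16;22;39m🬊[38;2;32;43;76m[48;2;21;28;50m🬊[38;2;32;43;76m[48;2;20;27;48m🬎[38;2;33;45;79m[48;2;23;31;55m🬆[38;2;33;44;77m[48;2;22;30;53m🬆[38;2;31;41;73m[48;2;19;26;46m🬆[38;2;27;37;65m[48;2;15;21;37m🬆[38;2;24;32;57m[48;2;13;18;31m🬂[38;2;18;24;43m[48;2;11;15;26m🬀[0m
</frame>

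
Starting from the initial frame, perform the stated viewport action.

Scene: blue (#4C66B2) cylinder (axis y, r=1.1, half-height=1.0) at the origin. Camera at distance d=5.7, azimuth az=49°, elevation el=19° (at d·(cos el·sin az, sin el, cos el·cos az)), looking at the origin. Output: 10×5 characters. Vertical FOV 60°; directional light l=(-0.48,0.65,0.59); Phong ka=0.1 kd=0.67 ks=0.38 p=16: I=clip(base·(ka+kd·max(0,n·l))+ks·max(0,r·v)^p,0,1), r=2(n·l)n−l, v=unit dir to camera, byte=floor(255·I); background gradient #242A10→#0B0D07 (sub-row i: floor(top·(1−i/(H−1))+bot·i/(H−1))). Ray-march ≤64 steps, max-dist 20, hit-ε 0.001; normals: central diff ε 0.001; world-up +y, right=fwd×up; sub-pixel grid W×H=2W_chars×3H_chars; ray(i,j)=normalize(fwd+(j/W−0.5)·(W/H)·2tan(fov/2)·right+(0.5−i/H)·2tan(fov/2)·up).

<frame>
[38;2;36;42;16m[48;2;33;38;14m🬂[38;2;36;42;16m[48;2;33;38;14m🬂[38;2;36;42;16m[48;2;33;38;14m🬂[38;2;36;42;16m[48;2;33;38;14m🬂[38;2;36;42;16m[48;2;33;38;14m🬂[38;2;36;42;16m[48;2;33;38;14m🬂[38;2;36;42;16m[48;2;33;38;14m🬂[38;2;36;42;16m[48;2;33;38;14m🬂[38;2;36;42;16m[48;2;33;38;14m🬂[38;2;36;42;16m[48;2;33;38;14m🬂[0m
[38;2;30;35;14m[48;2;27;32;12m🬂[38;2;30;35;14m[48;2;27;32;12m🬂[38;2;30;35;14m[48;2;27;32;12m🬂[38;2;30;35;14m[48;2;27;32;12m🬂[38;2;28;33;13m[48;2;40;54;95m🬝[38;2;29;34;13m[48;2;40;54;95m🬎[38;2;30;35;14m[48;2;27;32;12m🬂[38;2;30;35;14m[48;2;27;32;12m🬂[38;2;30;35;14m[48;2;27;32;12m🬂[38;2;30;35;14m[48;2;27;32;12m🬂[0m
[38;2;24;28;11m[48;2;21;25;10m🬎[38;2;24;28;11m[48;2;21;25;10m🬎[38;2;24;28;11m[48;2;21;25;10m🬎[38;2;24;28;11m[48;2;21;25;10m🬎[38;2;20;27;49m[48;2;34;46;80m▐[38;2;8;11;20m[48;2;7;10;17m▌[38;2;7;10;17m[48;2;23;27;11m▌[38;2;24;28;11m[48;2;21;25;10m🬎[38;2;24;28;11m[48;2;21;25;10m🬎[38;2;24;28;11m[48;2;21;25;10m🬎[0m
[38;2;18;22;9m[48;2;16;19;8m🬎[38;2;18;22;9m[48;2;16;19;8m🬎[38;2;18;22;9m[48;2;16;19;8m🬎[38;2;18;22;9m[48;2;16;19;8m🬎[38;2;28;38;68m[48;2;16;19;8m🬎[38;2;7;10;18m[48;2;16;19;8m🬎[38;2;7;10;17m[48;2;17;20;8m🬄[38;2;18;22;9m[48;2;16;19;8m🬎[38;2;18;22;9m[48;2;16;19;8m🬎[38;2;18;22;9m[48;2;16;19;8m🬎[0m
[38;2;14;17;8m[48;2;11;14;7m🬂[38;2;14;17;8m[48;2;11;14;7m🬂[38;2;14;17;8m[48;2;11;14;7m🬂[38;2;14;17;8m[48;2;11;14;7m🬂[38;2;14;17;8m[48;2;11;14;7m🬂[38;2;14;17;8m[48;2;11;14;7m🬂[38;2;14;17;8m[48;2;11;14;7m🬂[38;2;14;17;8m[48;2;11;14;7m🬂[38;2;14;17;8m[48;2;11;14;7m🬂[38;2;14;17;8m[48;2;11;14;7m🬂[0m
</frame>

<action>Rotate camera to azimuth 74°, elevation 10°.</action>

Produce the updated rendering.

<frame>
[38;2;36;42;16m[48;2;33;38;14m🬂[38;2;36;42;16m[48;2;33;38;14m🬂[38;2;36;42;16m[48;2;33;38;14m🬂[38;2;36;42;16m[48;2;33;38;14m🬂[38;2;36;42;16m[48;2;33;38;14m🬂[38;2;36;42;16m[48;2;33;38;14m🬂[38;2;36;42;16m[48;2;33;38;14m🬂[38;2;36;42;16m[48;2;33;38;14m🬂[38;2;36;42;16m[48;2;33;38;14m🬂[38;2;36;42;16m[48;2;33;38;14m🬂[0m
[38;2;30;35;14m[48;2;27;32;12m🬂[38;2;30;35;14m[48;2;27;32;12m🬂[38;2;30;35;14m[48;2;27;32;12m🬂[38;2;30;35;14m[48;2;27;32;12m🬂[38;2;30;35;14m[48;2;27;32;12m🬂[38;2;30;35;14m[48;2;27;32;12m🬂[38;2;30;35;14m[48;2;27;32;12m🬂[38;2;30;35;14m[48;2;27;32;12m🬂[38;2;30;35;14m[48;2;27;32;12m🬂[38;2;30;35;14m[48;2;27;32;12m🬂[0m
[38;2;24;28;11m[48;2;21;25;10m🬎[38;2;24;28;11m[48;2;21;25;10m🬎[38;2;24;28;11m[48;2;21;25;10m🬎[38;2;24;28;11m[48;2;21;25;10m🬎[38;2;7;10;17m[48;2;20;27;48m▐[38;2;7;10;17m[48;2;7;10;17m [38;2;7;10;17m[48;2;23;27;11m▌[38;2;24;28;11m[48;2;21;25;10m🬎[38;2;24;28;11m[48;2;21;25;10m🬎[38;2;24;28;11m[48;2;21;25;10m🬎[0m
[38;2;18;22;9m[48;2;16;19;8m🬎[38;2;18;22;9m[48;2;16;19;8m🬎[38;2;18;22;9m[48;2;16;19;8m🬎[38;2;18;22;9m[48;2;16;19;8m🬎[38;2;21;29;51m[48;2;11;14;12m🬄[38;2;7;10;17m[48;2;16;19;8m🬎[38;2;7;10;17m[48;2;17;20;8m🬄[38;2;18;22;9m[48;2;16;19;8m🬎[38;2;18;22;9m[48;2;16;19;8m🬎[38;2;18;22;9m[48;2;16;19;8m🬎[0m
[38;2;14;17;8m[48;2;11;14;7m🬂[38;2;14;17;8m[48;2;11;14;7m🬂[38;2;14;17;8m[48;2;11;14;7m🬂[38;2;14;17;8m[48;2;11;14;7m🬂[38;2;14;17;8m[48;2;11;14;7m🬂[38;2;14;17;8m[48;2;11;14;7m🬂[38;2;14;17;8m[48;2;11;14;7m🬂[38;2;14;17;8m[48;2;11;14;7m🬂[38;2;14;17;8m[48;2;11;14;7m🬂[38;2;14;17;8m[48;2;11;14;7m🬂[0m
</frame>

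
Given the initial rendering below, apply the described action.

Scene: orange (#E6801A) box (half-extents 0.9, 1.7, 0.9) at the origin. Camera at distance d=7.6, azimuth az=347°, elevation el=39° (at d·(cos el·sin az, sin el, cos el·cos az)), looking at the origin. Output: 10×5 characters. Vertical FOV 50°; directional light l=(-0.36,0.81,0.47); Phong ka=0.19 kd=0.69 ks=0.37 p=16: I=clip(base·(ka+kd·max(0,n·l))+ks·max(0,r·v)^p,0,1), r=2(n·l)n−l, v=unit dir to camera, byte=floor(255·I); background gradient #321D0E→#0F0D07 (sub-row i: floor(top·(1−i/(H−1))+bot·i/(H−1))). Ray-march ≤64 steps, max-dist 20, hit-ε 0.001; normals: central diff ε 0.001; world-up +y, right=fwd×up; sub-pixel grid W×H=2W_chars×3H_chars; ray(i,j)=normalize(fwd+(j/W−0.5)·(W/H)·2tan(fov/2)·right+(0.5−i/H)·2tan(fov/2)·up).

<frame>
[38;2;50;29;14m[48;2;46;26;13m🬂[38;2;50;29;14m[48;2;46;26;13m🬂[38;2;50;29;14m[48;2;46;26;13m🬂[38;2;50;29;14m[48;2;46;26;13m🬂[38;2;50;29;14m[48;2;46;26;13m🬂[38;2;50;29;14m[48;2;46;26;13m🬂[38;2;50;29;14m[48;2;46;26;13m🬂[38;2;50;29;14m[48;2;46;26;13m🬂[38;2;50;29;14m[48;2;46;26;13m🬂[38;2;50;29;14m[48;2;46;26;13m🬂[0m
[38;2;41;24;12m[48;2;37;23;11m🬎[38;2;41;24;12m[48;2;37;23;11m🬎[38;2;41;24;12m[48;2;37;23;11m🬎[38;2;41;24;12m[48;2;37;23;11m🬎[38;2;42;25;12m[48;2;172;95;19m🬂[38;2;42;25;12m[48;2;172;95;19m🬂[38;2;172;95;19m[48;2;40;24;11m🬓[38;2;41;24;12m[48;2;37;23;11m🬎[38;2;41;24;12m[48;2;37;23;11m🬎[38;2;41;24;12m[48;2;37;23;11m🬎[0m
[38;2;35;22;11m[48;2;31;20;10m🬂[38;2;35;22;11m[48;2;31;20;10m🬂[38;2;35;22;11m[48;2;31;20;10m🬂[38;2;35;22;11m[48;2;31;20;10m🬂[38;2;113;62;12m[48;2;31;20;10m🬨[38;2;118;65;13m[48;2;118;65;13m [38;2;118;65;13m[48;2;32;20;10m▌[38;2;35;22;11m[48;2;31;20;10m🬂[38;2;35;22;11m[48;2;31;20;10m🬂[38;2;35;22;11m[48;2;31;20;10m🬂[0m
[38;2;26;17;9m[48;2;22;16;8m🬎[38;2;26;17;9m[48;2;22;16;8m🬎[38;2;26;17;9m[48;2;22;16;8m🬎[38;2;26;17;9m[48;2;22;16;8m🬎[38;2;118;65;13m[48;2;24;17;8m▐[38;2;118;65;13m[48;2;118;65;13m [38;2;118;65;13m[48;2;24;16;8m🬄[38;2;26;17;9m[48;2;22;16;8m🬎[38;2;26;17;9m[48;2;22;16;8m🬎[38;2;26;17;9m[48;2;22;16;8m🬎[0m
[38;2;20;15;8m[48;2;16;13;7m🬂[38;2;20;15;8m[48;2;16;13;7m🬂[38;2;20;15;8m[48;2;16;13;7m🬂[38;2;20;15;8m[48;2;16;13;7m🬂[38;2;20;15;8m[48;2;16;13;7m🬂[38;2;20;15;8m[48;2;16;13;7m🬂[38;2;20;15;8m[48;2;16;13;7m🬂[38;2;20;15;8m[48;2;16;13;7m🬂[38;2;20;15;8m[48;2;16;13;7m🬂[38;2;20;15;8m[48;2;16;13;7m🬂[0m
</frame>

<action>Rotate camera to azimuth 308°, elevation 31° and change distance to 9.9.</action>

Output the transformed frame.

<frame>
[38;2;50;29;14m[48;2;46;26;13m🬂[38;2;50;29;14m[48;2;46;26;13m🬂[38;2;50;29;14m[48;2;46;26;13m🬂[38;2;50;29;14m[48;2;46;26;13m🬂[38;2;50;29;14m[48;2;46;26;13m🬂[38;2;50;29;14m[48;2;46;26;13m🬂[38;2;50;29;14m[48;2;46;26;13m🬂[38;2;50;29;14m[48;2;46;26;13m🬂[38;2;50;29;14m[48;2;46;26;13m🬂[38;2;50;29;14m[48;2;46;26;13m🬂[0m
[38;2;41;24;12m[48;2;37;23;11m🬎[38;2;41;24;12m[48;2;37;23;11m🬎[38;2;41;24;12m[48;2;37;23;11m🬎[38;2;41;24;12m[48;2;37;23;11m🬎[38;2;41;24;12m[48;2;172;95;19m🬎[38;2;41;24;12m[48;2;172;95;19m🬎[38;2;118;65;13m[48;2;40;24;11m🬏[38;2;41;24;12m[48;2;37;23;11m🬎[38;2;41;24;12m[48;2;37;23;11m🬎[38;2;41;24;12m[48;2;37;23;11m🬎[0m
[38;2;35;22;11m[48;2;31;20;10m🬂[38;2;35;22;11m[48;2;31;20;10m🬂[38;2;35;22;11m[48;2;31;20;10m🬂[38;2;35;22;11m[48;2;31;20;10m🬂[38;2;100;56;11m[48;2;100;56;11m [38;2;100;56;11m[48;2;118;65;13m▌[38;2;118;65;13m[48;2;31;20;10m🬄[38;2;35;22;11m[48;2;31;20;10m🬂[38;2;35;22;11m[48;2;31;20;10m🬂[38;2;35;22;11m[48;2;31;20;10m🬂[0m
[38;2;26;17;9m[48;2;22;16;8m🬎[38;2;26;17;9m[48;2;22;16;8m🬎[38;2;26;17;9m[48;2;22;16;8m🬎[38;2;26;17;9m[48;2;22;16;8m🬎[38;2;100;56;11m[48;2;24;16;8m🬉[38;2;109;60;12m[48;2;22;16;8m🬎[38;2;26;17;9m[48;2;22;16;8m🬎[38;2;26;17;9m[48;2;22;16;8m🬎[38;2;26;17;9m[48;2;22;16;8m🬎[38;2;26;17;9m[48;2;22;16;8m🬎[0m
[38;2;20;15;8m[48;2;16;13;7m🬂[38;2;20;15;8m[48;2;16;13;7m🬂[38;2;20;15;8m[48;2;16;13;7m🬂[38;2;20;15;8m[48;2;16;13;7m🬂[38;2;20;15;8m[48;2;16;13;7m🬂[38;2;20;15;8m[48;2;16;13;7m🬂[38;2;20;15;8m[48;2;16;13;7m🬂[38;2;20;15;8m[48;2;16;13;7m🬂[38;2;20;15;8m[48;2;16;13;7m🬂[38;2;20;15;8m[48;2;16;13;7m🬂[0m
</frame>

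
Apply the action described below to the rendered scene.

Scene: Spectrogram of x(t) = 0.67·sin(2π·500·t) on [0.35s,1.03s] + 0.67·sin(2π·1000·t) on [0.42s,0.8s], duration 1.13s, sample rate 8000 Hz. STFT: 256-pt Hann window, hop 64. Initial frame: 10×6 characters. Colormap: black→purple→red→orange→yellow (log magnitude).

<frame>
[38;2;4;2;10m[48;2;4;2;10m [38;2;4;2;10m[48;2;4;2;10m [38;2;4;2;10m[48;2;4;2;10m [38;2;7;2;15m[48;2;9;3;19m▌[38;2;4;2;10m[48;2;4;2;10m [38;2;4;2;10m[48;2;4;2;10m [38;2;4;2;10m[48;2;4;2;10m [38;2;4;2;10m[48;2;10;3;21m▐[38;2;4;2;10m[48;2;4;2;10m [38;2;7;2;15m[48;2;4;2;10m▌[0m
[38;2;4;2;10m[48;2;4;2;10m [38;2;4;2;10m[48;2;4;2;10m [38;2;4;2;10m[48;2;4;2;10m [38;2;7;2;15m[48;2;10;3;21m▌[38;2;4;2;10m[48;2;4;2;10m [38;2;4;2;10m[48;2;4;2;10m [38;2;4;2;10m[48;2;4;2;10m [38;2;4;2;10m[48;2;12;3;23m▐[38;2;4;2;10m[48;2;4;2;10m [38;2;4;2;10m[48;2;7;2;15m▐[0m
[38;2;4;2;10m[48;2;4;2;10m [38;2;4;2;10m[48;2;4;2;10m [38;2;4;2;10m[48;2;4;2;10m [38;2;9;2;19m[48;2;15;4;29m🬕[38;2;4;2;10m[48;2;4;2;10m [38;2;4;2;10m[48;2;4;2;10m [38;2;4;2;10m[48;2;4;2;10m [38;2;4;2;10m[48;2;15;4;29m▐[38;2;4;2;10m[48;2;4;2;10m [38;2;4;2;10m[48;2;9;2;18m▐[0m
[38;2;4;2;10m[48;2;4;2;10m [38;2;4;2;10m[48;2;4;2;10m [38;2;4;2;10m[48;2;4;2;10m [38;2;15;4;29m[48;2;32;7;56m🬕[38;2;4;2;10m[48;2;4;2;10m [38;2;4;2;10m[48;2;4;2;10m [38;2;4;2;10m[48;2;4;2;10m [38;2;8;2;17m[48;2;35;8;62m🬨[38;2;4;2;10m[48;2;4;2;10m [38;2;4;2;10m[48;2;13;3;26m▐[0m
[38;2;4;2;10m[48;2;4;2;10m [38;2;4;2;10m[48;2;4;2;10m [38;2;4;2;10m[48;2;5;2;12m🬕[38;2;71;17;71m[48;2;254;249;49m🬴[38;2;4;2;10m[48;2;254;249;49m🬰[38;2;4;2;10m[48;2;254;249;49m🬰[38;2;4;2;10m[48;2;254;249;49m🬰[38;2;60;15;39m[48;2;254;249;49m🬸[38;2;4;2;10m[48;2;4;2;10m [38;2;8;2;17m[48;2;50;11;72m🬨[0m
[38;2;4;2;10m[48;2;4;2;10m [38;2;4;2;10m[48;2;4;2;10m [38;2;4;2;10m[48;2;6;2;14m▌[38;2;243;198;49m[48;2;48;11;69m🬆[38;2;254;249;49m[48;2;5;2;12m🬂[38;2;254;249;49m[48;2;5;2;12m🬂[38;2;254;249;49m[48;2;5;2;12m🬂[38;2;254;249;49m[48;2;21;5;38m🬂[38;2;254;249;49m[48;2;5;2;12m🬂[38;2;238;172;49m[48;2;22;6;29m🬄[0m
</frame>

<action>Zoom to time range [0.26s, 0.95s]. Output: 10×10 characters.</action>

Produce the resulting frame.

<frame>
[38;2;4;2;10m[48;2;4;2;10m [38;2;7;2;15m[48;2;4;2;10m▌[38;2;10;3;21m[48;2;4;2;10m▌[38;2;4;2;10m[48;2;4;2;10m [38;2;4;2;10m[48;2;4;2;10m [38;2;4;2;10m[48;2;4;2;10m [38;2;4;2;10m[48;2;4;2;10m [38;2;4;2;10m[48;2;4;2;11m▌[38;2;9;3;19m[48;2;4;2;10m▌[38;2;4;2;10m[48;2;4;2;10m [0m
[38;2;4;2;10m[48;2;4;2;10m [38;2;7;2;15m[48;2;4;2;10m▌[38;2;4;2;10m[48;2;10;3;21m▐[38;2;4;2;10m[48;2;4;2;10m [38;2;4;2;10m[48;2;4;2;10m [38;2;4;2;10m[48;2;4;2;10m [38;2;4;2;10m[48;2;4;2;10m [38;2;4;2;10m[48;2;5;2;11m▌[38;2;4;2;10m[48;2;9;3;19m▐[38;2;4;2;10m[48;2;4;2;10m [0m
[38;2;4;2;10m[48;2;4;2;10m [38;2;4;2;10m[48;2;7;2;15m▐[38;2;4;2;10m[48;2;11;3;23m▐[38;2;4;2;10m[48;2;4;2;10m [38;2;4;2;10m[48;2;4;2;10m [38;2;4;2;10m[48;2;4;2;10m [38;2;4;2;10m[48;2;4;2;10m [38;2;4;2;10m[48;2;5;2;11m▌[38;2;4;2;10m[48;2;10;3;21m▐[38;2;4;2;10m[48;2;4;2;10m [0m
[38;2;4;2;10m[48;2;4;2;10m [38;2;4;2;10m[48;2;8;2;17m▐[38;2;4;2;10m[48;2;13;3;26m▐[38;2;4;2;10m[48;2;4;2;10m [38;2;4;2;10m[48;2;4;2;10m [38;2;4;2;10m[48;2;4;2;10m [38;2;4;2;10m[48;2;4;2;10m [38;2;4;2;10m[48;2;5;2;12m▌[38;2;4;2;10m[48;2;12;3;23m▐[38;2;4;2;10m[48;2;4;2;10m [0m
[38;2;4;2;10m[48;2;4;2;10m [38;2;4;2;10m[48;2;9;3;19m▐[38;2;4;2;10m[48;2;16;4;31m▐[38;2;4;2;10m[48;2;4;2;10m [38;2;4;2;10m[48;2;4;2;10m [38;2;4;2;10m[48;2;4;2;10m [38;2;4;2;10m[48;2;4;2;10m [38;2;4;2;10m[48;2;5;2;12m▌[38;2;4;2;10m[48;2;15;4;28m▐[38;2;4;2;10m[48;2;4;2;10m [0m
[38;2;4;2;10m[48;2;4;2;10m [38;2;4;2;10m[48;2;11;3;23m▐[38;2;4;2;10m[48;2;23;5;42m▐[38;2;4;2;10m[48;2;4;2;10m [38;2;4;2;10m[48;2;4;2;10m [38;2;4;2;10m[48;2;4;2;10m [38;2;4;2;10m[48;2;4;2;10m [38;2;4;2;10m[48;2;6;2;15m▌[38;2;4;2;10m[48;2;21;5;38m▐[38;2;4;2;10m[48;2;4;2;10m [0m
[38;2;4;2;10m[48;2;4;2;10m [38;2;4;2;10m[48;2;16;4;31m▐[38;2;4;2;10m[48;2;46;10;73m▐[38;2;4;2;10m[48;2;4;2;10m [38;2;4;2;10m[48;2;4;2;10m [38;2;4;2;10m[48;2;4;2;10m [38;2;4;2;10m[48;2;4;2;10m [38;2;5;2;12m[48;2;13;3;25m🬕[38;2;4;2;10m[48;2;39;9;69m▐[38;2;4;2;10m[48;2;4;2;10m [0m
[38;2;4;2;10m[48;2;4;2;10m [38;2;4;2;10m[48;2;30;7;54m▐[38;2;88;23;46m[48;2;254;244;47m🬰[38;2;5;2;11m[48;2;254;249;49m🬰[38;2;5;2;11m[48;2;254;249;49m🬰[38;2;5;2;11m[48;2;254;249;49m🬰[38;2;5;2;11m[48;2;254;249;49m🬰[38;2;13;3;26m[48;2;254;249;49m🬰[38;2;68;18;38m[48;2;253;219;37m🬸[38;2;4;2;10m[48;2;4;2;10m [0m
[38;2;4;2;10m[48;2;4;2;10m [38;2;26;6;37m[48;2;241;194;51m🬊[38;2;35;8;49m[48;2;254;249;49m🬎[38;2;5;2;12m[48;2;254;249;49m🬎[38;2;5;2;12m[48;2;254;249;49m🬎[38;2;5;2;12m[48;2;254;249;49m🬎[38;2;5;2;12m[48;2;254;249;49m🬎[38;2;10;3;21m[48;2;254;249;49m🬎[38;2;30;7;47m[48;2;254;249;49m🬎[38;2;5;2;12m[48;2;254;249;49m🬎[0m
[38;2;4;2;10m[48;2;4;2;10m [38;2;98;24;86m[48;2;4;2;10m▌[38;2;35;8;62m[48;2;4;2;10m▌[38;2;4;2;10m[48;2;4;2;10m [38;2;4;2;10m[48;2;4;2;10m [38;2;4;2;10m[48;2;4;2;10m [38;2;4;2;10m[48;2;4;2;10m [38;2;4;2;10m[48;2;9;3;19m▌[38;2;32;7;57m[48;2;4;2;10m▌[38;2;4;2;10m[48;2;4;2;10m [0m
</frame>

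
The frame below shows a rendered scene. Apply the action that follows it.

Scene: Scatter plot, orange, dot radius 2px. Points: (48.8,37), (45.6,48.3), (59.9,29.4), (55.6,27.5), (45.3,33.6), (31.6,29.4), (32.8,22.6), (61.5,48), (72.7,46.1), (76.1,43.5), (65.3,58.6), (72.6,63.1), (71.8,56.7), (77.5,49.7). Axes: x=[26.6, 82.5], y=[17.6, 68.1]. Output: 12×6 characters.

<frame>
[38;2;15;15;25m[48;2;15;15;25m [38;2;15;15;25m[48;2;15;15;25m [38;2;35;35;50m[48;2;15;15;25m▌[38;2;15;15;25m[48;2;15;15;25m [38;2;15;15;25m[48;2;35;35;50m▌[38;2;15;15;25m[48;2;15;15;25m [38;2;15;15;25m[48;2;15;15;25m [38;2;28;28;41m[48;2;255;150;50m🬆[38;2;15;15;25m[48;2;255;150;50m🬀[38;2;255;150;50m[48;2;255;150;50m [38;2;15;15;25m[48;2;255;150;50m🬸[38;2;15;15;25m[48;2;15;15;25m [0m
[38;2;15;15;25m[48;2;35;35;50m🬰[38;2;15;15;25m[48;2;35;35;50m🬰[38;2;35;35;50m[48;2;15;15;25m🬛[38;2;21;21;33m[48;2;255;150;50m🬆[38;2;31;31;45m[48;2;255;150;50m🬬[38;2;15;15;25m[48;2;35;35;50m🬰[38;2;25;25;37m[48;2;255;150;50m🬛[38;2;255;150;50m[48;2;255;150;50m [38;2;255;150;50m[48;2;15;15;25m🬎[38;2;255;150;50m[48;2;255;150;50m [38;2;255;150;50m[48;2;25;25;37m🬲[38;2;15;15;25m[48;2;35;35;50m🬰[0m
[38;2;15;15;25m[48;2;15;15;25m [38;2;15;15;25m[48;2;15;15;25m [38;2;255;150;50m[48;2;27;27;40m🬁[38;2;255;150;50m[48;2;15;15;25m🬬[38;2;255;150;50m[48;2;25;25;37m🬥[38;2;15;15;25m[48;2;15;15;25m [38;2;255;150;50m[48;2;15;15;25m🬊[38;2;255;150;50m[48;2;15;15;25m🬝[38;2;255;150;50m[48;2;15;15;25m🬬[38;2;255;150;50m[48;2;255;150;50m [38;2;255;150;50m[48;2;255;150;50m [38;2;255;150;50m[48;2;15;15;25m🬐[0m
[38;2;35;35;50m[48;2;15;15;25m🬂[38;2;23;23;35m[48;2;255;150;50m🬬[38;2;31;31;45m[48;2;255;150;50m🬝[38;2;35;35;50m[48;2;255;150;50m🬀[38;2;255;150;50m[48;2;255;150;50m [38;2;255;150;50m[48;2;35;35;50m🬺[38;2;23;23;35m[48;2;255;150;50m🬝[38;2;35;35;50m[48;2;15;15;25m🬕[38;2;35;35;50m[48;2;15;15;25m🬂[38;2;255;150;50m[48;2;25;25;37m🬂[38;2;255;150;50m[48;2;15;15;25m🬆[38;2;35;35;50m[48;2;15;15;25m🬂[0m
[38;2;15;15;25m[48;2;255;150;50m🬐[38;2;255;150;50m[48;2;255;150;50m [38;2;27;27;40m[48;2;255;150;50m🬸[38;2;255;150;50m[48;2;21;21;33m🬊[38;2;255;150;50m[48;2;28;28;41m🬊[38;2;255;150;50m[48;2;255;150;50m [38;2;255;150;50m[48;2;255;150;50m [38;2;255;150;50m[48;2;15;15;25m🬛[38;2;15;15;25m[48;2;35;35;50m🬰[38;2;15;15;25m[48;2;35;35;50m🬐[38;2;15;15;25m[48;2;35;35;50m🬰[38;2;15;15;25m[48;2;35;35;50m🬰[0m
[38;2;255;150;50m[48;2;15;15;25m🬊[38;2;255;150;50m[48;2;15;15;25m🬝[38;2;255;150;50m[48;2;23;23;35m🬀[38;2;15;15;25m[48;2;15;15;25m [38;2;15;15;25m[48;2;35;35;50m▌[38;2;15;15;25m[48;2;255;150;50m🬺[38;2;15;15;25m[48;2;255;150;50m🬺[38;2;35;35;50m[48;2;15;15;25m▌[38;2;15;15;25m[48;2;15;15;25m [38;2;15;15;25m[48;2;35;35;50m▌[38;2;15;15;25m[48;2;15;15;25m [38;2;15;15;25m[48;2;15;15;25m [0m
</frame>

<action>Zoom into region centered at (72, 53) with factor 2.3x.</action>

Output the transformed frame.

<frame>
[38;2;15;15;25m[48;2;15;15;25m [38;2;15;15;25m[48;2;15;15;25m [38;2;27;27;40m[48;2;255;150;50m🬝[38;2;15;15;25m[48;2;15;15;25m [38;2;15;15;25m[48;2;35;35;50m▌[38;2;255;150;50m[48;2;15;15;25m🬊[38;2;255;150;50m[48;2;15;15;25m🬝[38;2;255;150;50m[48;2;23;23;35m🬀[38;2;15;15;25m[48;2;15;15;25m [38;2;15;15;25m[48;2;35;35;50m▌[38;2;15;15;25m[48;2;15;15;25m [38;2;15;15;25m[48;2;15;15;25m [0m
[38;2;15;15;25m[48;2;35;35;50m🬰[38;2;19;19;30m[48;2;255;150;50m🬴[38;2;255;150;50m[48;2;255;150;50m [38;2;255;150;50m[48;2;15;15;25m🬛[38;2;27;27;40m[48;2;255;150;50m🬝[38;2;15;15;25m[48;2;255;150;50m🬀[38;2;21;21;33m[48;2;255;150;50m🬊[38;2;35;35;50m[48;2;15;15;25m🬛[38;2;15;15;25m[48;2;35;35;50m🬰[38;2;15;15;25m[48;2;35;35;50m🬐[38;2;15;15;25m[48;2;35;35;50m🬰[38;2;15;15;25m[48;2;35;35;50m🬰[0m
[38;2;15;15;25m[48;2;15;15;25m [38;2;15;15;25m[48;2;15;15;25m [38;2;255;150;50m[48;2;27;27;40m🬁[38;2;15;15;25m[48;2;15;15;25m [38;2;15;15;25m[48;2;35;35;50m▌[38;2;255;150;50m[48;2;15;15;25m🬊[38;2;255;150;50m[48;2;15;15;25m🬀[38;2;35;35;50m[48;2;15;15;25m▌[38;2;15;15;25m[48;2;15;15;25m [38;2;15;15;25m[48;2;35;35;50m▌[38;2;15;15;25m[48;2;15;15;25m [38;2;15;15;25m[48;2;15;15;25m [0m
[38;2;28;28;41m[48;2;255;150;50m🬆[38;2;23;23;35m[48;2;255;150;50m🬬[38;2;35;35;50m[48;2;15;15;25m🬕[38;2;35;35;50m[48;2;15;15;25m🬂[38;2;35;35;50m[48;2;15;15;25m🬨[38;2;35;35;50m[48;2;15;15;25m🬂[38;2;23;23;35m[48;2;255;150;50m🬬[38;2;35;35;50m[48;2;255;150;50m🬆[38;2;255;150;50m[48;2;35;35;50m🬺[38;2;31;31;45m[48;2;255;150;50m🬬[38;2;35;35;50m[48;2;15;15;25m🬂[38;2;35;35;50m[48;2;15;15;25m🬂[0m
[38;2;255;150;50m[48;2;15;15;25m🬬[38;2;255;150;50m[48;2;21;21;33m🬆[38;2;35;35;50m[48;2;15;15;25m🬛[38;2;15;15;25m[48;2;35;35;50m🬰[38;2;15;15;25m[48;2;35;35;50m🬐[38;2;15;15;25m[48;2;255;150;50m🬐[38;2;255;150;50m[48;2;255;150;50m [38;2;35;35;50m[48;2;255;150;50m🬀[38;2;255;150;50m[48;2;25;25;37m🬕[38;2;15;15;25m[48;2;35;35;50m🬐[38;2;15;15;25m[48;2;35;35;50m🬰[38;2;15;15;25m[48;2;35;35;50m🬰[0m
[38;2;15;15;25m[48;2;15;15;25m [38;2;15;15;25m[48;2;15;15;25m [38;2;35;35;50m[48;2;15;15;25m▌[38;2;15;15;25m[48;2;15;15;25m [38;2;15;15;25m[48;2;35;35;50m▌[38;2;15;15;25m[48;2;15;15;25m [38;2;255;150;50m[48;2;15;15;25m🬂[38;2;255;150;50m[48;2;35;35;50m🬬[38;2;255;150;50m[48;2;15;15;25m🬆[38;2;15;15;25m[48;2;35;35;50m▌[38;2;15;15;25m[48;2;15;15;25m [38;2;15;15;25m[48;2;15;15;25m [0m
</frame>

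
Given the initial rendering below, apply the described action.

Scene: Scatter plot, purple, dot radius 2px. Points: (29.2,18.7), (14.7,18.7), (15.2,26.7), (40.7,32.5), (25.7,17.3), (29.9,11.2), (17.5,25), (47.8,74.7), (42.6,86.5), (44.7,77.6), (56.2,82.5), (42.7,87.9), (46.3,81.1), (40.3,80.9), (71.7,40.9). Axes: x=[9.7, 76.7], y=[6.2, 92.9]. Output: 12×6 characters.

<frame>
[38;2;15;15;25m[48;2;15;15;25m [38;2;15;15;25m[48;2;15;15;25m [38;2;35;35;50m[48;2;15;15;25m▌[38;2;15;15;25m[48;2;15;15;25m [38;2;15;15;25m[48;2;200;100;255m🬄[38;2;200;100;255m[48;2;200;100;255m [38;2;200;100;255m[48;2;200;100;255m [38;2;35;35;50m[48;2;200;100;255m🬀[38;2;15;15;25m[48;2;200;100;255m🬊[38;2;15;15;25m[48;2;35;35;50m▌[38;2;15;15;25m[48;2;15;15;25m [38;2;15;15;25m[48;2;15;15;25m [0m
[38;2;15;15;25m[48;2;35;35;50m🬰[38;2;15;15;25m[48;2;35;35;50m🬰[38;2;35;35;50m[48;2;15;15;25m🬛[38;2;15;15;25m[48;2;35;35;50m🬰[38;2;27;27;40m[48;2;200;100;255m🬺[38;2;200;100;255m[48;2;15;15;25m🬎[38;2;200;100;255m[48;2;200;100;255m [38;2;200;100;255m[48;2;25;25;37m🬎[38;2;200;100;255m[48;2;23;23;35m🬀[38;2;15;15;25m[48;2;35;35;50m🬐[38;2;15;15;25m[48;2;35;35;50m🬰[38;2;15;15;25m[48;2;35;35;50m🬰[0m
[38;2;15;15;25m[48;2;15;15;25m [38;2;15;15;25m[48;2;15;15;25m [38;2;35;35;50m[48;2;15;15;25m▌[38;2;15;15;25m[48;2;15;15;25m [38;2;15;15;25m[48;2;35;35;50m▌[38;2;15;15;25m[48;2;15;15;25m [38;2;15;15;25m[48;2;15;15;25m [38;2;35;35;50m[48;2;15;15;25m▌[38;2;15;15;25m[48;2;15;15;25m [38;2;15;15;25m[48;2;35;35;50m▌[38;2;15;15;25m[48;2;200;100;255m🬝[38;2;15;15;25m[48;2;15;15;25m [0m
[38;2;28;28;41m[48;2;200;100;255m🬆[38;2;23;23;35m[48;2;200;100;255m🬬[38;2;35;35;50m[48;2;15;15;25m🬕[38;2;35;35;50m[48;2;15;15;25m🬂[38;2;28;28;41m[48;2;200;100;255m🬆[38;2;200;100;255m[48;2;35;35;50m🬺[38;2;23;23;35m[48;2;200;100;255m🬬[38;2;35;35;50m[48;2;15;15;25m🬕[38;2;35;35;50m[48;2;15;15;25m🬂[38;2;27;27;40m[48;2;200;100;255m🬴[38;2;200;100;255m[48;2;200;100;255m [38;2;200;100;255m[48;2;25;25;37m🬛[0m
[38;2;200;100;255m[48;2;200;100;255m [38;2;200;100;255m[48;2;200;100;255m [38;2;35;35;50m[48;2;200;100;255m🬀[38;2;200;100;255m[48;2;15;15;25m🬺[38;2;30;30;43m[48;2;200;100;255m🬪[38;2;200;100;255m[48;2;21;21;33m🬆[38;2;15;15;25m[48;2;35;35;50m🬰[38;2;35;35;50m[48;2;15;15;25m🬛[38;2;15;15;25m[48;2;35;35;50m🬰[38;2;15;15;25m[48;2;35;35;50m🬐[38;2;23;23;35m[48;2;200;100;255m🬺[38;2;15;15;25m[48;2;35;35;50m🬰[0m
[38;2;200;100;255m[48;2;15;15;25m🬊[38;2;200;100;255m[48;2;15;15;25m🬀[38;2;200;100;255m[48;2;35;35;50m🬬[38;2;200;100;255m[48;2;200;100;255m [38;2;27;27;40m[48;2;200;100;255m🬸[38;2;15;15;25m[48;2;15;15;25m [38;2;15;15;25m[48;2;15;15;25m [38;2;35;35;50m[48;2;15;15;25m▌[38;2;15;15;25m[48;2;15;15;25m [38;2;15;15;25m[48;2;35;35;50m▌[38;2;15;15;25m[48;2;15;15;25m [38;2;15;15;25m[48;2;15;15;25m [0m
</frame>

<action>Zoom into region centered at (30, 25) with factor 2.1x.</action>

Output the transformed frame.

<frame>
[38;2;15;15;25m[48;2;15;15;25m [38;2;15;15;25m[48;2;15;15;25m [38;2;35;35;50m[48;2;15;15;25m▌[38;2;15;15;25m[48;2;15;15;25m [38;2;15;15;25m[48;2;35;35;50m▌[38;2;15;15;25m[48;2;15;15;25m [38;2;15;15;25m[48;2;15;15;25m [38;2;35;35;50m[48;2;15;15;25m▌[38;2;15;15;25m[48;2;15;15;25m [38;2;15;15;25m[48;2;35;35;50m▌[38;2;15;15;25m[48;2;15;15;25m [38;2;15;15;25m[48;2;15;15;25m [0m
[38;2;23;23;35m[48;2;200;100;255m🬬[38;2;15;15;25m[48;2;35;35;50m🬰[38;2;35;35;50m[48;2;15;15;25m🬛[38;2;15;15;25m[48;2;35;35;50m🬰[38;2;15;15;25m[48;2;35;35;50m🬐[38;2;15;15;25m[48;2;35;35;50m🬰[38;2;15;15;25m[48;2;35;35;50m🬰[38;2;35;35;50m[48;2;15;15;25m🬛[38;2;23;23;35m[48;2;200;100;255m🬝[38;2;15;15;25m[48;2;200;100;255m🬀[38;2;21;21;33m[48;2;200;100;255m🬊[38;2;15;15;25m[48;2;35;35;50m🬰[0m
[38;2;200;100;255m[48;2;200;100;255m [38;2;200;100;255m[48;2;15;15;25m🬺[38;2;23;23;35m[48;2;200;100;255m🬬[38;2;15;15;25m[48;2;15;15;25m [38;2;15;15;25m[48;2;35;35;50m▌[38;2;15;15;25m[48;2;15;15;25m [38;2;15;15;25m[48;2;15;15;25m [38;2;35;35;50m[48;2;15;15;25m▌[38;2;15;15;25m[48;2;15;15;25m [38;2;200;100;255m[48;2;21;21;33m🬊[38;2;200;100;255m[48;2;15;15;25m🬀[38;2;15;15;25m[48;2;15;15;25m [0m
[38;2;200;100;255m[48;2;200;100;255m [38;2;200;100;255m[48;2;15;15;25m🬕[38;2;35;35;50m[48;2;15;15;25m🬕[38;2;28;28;41m[48;2;200;100;255m🬆[38;2;200;100;255m[48;2;35;35;50m🬺[38;2;200;100;255m[48;2;35;35;50m🬺[38;2;23;23;35m[48;2;200;100;255m🬬[38;2;35;35;50m[48;2;15;15;25m🬕[38;2;35;35;50m[48;2;15;15;25m🬂[38;2;35;35;50m[48;2;15;15;25m🬨[38;2;35;35;50m[48;2;15;15;25m🬂[38;2;35;35;50m[48;2;15;15;25m🬂[0m
[38;2;200;100;255m[48;2;21;21;33m🬆[38;2;15;15;25m[48;2;35;35;50m🬰[38;2;35;35;50m[48;2;15;15;25m🬛[38;2;23;23;35m[48;2;200;100;255m🬺[38;2;200;100;255m[48;2;25;25;37m🬥[38;2;200;100;255m[48;2;200;100;255m [38;2;21;21;33m[48;2;200;100;255m🬊[38;2;35;35;50m[48;2;15;15;25m🬛[38;2;15;15;25m[48;2;35;35;50m🬰[38;2;15;15;25m[48;2;35;35;50m🬐[38;2;15;15;25m[48;2;35;35;50m🬰[38;2;15;15;25m[48;2;35;35;50m🬰[0m
[38;2;15;15;25m[48;2;15;15;25m [38;2;15;15;25m[48;2;15;15;25m [38;2;35;35;50m[48;2;15;15;25m▌[38;2;15;15;25m[48;2;15;15;25m [38;2;15;15;25m[48;2;35;35;50m▌[38;2;200;100;255m[48;2;15;15;25m🬊[38;2;200;100;255m[48;2;15;15;25m🬀[38;2;35;35;50m[48;2;15;15;25m▌[38;2;15;15;25m[48;2;15;15;25m [38;2;15;15;25m[48;2;35;35;50m▌[38;2;15;15;25m[48;2;15;15;25m [38;2;15;15;25m[48;2;15;15;25m [0m
</frame>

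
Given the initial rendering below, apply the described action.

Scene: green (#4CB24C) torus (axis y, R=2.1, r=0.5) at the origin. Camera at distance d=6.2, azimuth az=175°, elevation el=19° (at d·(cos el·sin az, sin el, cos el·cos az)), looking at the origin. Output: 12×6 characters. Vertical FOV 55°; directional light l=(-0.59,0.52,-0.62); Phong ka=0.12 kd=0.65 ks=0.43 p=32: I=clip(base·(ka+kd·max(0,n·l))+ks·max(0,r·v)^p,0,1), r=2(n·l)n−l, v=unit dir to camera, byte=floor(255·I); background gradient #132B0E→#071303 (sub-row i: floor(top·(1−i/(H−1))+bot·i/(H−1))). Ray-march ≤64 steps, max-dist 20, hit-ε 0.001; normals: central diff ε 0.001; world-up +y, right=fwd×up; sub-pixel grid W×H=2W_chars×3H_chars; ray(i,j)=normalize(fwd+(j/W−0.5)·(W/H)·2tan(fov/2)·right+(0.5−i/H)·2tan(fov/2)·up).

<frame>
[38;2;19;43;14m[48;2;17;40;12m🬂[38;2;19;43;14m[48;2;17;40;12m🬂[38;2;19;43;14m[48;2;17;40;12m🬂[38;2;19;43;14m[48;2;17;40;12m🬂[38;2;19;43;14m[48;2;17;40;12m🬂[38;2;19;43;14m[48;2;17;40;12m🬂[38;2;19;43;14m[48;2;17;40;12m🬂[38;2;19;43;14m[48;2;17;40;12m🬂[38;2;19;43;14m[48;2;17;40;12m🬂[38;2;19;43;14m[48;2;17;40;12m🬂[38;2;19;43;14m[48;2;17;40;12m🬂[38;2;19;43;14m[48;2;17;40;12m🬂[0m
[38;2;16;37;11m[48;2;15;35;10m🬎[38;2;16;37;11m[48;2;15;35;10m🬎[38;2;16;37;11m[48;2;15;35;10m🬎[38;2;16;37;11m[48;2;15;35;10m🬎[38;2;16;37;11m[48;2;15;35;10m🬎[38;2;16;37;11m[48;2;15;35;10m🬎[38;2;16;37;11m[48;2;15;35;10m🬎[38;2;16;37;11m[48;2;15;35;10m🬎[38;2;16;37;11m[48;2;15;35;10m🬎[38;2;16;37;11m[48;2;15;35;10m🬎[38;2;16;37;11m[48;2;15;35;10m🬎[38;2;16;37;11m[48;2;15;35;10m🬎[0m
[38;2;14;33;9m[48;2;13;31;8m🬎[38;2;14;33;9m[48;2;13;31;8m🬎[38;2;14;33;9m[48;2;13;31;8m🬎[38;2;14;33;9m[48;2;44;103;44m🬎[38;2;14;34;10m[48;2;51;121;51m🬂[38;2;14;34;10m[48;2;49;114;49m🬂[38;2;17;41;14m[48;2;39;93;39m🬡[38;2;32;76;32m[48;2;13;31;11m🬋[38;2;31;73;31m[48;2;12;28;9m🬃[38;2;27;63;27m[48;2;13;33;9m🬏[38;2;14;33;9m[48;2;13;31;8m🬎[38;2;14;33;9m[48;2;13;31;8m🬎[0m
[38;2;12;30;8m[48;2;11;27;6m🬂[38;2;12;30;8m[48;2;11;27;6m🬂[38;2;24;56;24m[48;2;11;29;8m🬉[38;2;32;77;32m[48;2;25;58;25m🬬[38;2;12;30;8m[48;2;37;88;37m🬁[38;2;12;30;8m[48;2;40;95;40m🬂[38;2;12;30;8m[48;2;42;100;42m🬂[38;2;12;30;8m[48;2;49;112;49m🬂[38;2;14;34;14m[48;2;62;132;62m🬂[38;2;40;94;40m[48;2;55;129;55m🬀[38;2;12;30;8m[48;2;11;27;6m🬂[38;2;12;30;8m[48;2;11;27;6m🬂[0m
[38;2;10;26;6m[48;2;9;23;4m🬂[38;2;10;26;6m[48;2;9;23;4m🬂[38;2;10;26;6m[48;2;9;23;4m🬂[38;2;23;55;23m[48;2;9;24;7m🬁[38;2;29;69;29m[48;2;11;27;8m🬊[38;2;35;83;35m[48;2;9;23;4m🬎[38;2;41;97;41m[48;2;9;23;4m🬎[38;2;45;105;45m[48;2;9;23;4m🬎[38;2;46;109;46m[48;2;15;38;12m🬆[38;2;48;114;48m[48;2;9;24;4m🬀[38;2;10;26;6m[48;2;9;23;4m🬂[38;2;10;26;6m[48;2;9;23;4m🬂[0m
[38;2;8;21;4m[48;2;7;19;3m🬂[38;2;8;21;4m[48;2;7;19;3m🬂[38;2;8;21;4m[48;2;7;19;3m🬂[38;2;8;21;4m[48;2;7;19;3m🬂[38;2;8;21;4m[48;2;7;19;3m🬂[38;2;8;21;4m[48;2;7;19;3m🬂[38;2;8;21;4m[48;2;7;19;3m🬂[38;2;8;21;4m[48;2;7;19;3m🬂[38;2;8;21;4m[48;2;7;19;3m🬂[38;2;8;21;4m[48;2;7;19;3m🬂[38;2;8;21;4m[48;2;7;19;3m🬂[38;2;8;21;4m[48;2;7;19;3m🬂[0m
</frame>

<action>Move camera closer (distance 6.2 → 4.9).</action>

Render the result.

<frame>
[38;2;19;43;14m[48;2;17;40;12m🬂[38;2;19;43;14m[48;2;17;40;12m🬂[38;2;19;43;14m[48;2;17;40;12m🬂[38;2;19;43;14m[48;2;17;40;12m🬂[38;2;19;43;14m[48;2;17;40;12m🬂[38;2;19;43;14m[48;2;17;40;12m🬂[38;2;19;43;14m[48;2;17;40;12m🬂[38;2;19;43;14m[48;2;17;40;12m🬂[38;2;19;43;14m[48;2;17;40;12m🬂[38;2;19;43;14m[48;2;17;40;12m🬂[38;2;19;43;14m[48;2;17;40;12m🬂[38;2;19;43;14m[48;2;17;40;12m🬂[0m
[38;2;16;37;11m[48;2;15;35;10m🬎[38;2;16;37;11m[48;2;15;35;10m🬎[38;2;16;37;11m[48;2;15;35;10m🬎[38;2;16;37;11m[48;2;15;35;10m🬎[38;2;16;37;11m[48;2;15;35;10m🬎[38;2;16;37;11m[48;2;15;35;10m🬎[38;2;16;37;11m[48;2;15;35;10m🬎[38;2;16;37;11m[48;2;15;35;10m🬎[38;2;16;37;11m[48;2;15;35;10m🬎[38;2;16;37;11m[48;2;15;35;10m🬎[38;2;16;37;11m[48;2;15;35;10m🬎[38;2;16;37;11m[48;2;15;35;10m🬎[0m
[38;2;14;33;9m[48;2;13;31;8m🬎[38;2;13;33;9m[48;2;27;64;27m🬝[38;2;14;33;9m[48;2;39;91;39m🬆[38;2;14;34;10m[48;2;51;120;51m🬂[38;2;14;34;10m[48;2;54;126;54m🬂[38;2;25;61;23m[48;2;88;159;88m🬰[38;2;18;44;16m[48;2;41;98;41m🬰[38;2;28;66;28m[48;2;12;30;10m🬋[38;2;20;48;20m[48;2;11;27;9m🬋[38;2;28;66;28m[48;2;11;27;9m🬋[38;2;16;39;13m[48;2;44;104;44m🬝[38;2;14;33;9m[48;2;13;31;8m🬎[0m
[38;2;12;30;8m[48;2;11;27;6m🬂[38;2;28;68;28m[48;2;19;44;19m▐[38;2;34;81;34m[48;2;32;77;32m🬨[38;2;38;90;38m[48;2;36;84;36m🬮[38;2;15;36;13m[48;2;36;85;36m🬂[38;2;11;29;7m[48;2;41;98;41m🬎[38;2;11;29;7m[48;2;43;101;43m🬎[38;2;15;38;12m[48;2;45;106;45m🬎[38;2;9;21;9m[48;2;41;97;41m🬂[38;2;16;37;16m[48;2;47;112;47m🬂[38;2;41;98;41m[48;2;53;126;53m🬂[38;2;56;133;56m[48;2;11;28;7m▌[0m
[38;2;10;26;6m[48;2;9;23;4m🬂[38;2;22;53;22m[48;2;10;26;7m🬁[38;2;28;67;28m[48;2;17;40;17m🬎[38;2;36;84;36m[48;2;29;68;29m🬎[38;2;40;95;40m[48;2;35;83;35m🬎[38;2;44;103;44m[48;2;40;94;40m🬎[38;2;47;110;47m[48;2;44;103;44m🬎[38;2;78;145;78m[48;2;50;115;50m🬇[38;2;89;160;89m[48;2;53;120;53m🬍[38;2;84;157;84m[48;2;53;123;53m🬀[38;2;52;122;52m[48;2;9;23;4m🬝[38;2;54;127;54m[48;2;9;24;4m🬀[0m
[38;2;8;21;4m[48;2;7;19;3m🬂[38;2;8;21;4m[48;2;7;19;3m🬂[38;2;8;21;4m[48;2;7;19;3m🬂[38;2;17;42;17m[48;2;7;19;3m🬂[38;2;27;65;27m[48;2;8;21;5m🬂[38;2;33;79;33m[48;2;12;31;10m🬂[38;2;30;71;30m[48;2;7;19;3m🬎[38;2;34;80;34m[48;2;11;28;8m🬆[38;2;39;93;39m[48;2;7;19;3m🬂[38;2;36;85;36m[48;2;7;19;3m🬀[38;2;8;21;4m[48;2;7;19;3m🬂[38;2;8;21;4m[48;2;7;19;3m🬂[0m
</frame>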